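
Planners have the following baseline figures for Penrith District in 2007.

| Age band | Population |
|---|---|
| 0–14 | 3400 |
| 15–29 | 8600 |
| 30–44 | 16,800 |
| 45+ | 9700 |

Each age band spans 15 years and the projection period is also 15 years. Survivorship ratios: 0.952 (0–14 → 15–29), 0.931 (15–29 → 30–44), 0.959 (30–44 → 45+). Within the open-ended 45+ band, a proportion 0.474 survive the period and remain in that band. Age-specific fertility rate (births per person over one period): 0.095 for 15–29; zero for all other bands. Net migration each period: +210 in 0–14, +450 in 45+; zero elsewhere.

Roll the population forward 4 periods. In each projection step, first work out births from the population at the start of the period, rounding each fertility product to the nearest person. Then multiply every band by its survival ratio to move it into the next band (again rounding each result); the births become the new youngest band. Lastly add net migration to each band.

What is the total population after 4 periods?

Let band 1 be 0–14 through band 4 = 45+.
After projecting period 1:
Births: 8600 * 0.095 = 817
Band 2: 3400 * 0.952 = 3237
Band 3: 8600 * 0.931 = 8007
Band 4: 16800 * 0.959 + 9700 * 0.474 = 16111 + 4598 = 20709
Net migration: Band 1 + 210 → 1027; Band 4 + 450 → 21159
End of period: [1027, 3237, 8007, 21159]
After projecting period 2:
Births: 3237 * 0.095 = 308
Band 2: 1027 * 0.952 = 978
Band 3: 3237 * 0.931 = 3014
Band 4: 8007 * 0.959 + 21159 * 0.474 = 7679 + 10029 = 17708
Net migration: Band 1 + 210 → 518; Band 4 + 450 → 18158
End of period: [518, 978, 3014, 18158]
After projecting period 3:
Births: 978 * 0.095 = 93
Band 2: 518 * 0.952 = 493
Band 3: 978 * 0.931 = 911
Band 4: 3014 * 0.959 + 18158 * 0.474 = 2890 + 8607 = 11497
Net migration: Band 1 + 210 → 303; Band 4 + 450 → 11947
End of period: [303, 493, 911, 11947]
After projecting period 4:
Births: 493 * 0.095 = 47
Band 2: 303 * 0.952 = 288
Band 3: 493 * 0.931 = 459
Band 4: 911 * 0.959 + 11947 * 0.474 = 874 + 5663 = 6537
Net migration: Band 1 + 210 → 257; Band 4 + 450 → 6987
End of period: [257, 288, 459, 6987]
Total after period 4: 257 + 288 + 459 + 6987 = 7991

7991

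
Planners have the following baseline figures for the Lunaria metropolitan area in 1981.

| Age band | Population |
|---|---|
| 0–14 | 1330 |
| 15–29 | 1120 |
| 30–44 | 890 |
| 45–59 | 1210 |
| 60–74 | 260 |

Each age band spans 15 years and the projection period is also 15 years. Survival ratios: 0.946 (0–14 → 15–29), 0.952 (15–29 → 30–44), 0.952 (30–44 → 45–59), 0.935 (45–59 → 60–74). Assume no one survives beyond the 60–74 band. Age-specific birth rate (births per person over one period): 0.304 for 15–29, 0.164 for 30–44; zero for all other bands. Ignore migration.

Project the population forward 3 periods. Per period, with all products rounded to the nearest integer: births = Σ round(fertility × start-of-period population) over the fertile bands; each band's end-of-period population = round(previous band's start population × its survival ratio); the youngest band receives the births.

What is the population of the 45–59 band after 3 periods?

1140

Call the groups 1 to 5, youngest first.
Period 1.
Births: 1120 * 0.304 = 340 ; 890 * 0.164 = 146 → total 486
Group 2: 1330 * 0.946 = 1258
Group 3: 1120 * 0.952 = 1066
Group 4: 890 * 0.952 = 847
Group 5: 1210 * 0.935 = 1131
Giving 486 / 1258 / 1066 / 847 / 1131.
Period 2.
Births: 1258 * 0.304 = 382 ; 1066 * 0.164 = 175 → total 557
Group 2: 486 * 0.946 = 460
Group 3: 1258 * 0.952 = 1198
Group 4: 1066 * 0.952 = 1015
Group 5: 847 * 0.935 = 792
Giving 557 / 460 / 1198 / 1015 / 792.
Period 3.
Births: 460 * 0.304 = 140 ; 1198 * 0.164 = 196 → total 336
Group 2: 557 * 0.946 = 527
Group 3: 460 * 0.952 = 438
Group 4: 1198 * 0.952 = 1140
Group 5: 1015 * 0.935 = 949
Giving 336 / 527 / 438 / 1140 / 949.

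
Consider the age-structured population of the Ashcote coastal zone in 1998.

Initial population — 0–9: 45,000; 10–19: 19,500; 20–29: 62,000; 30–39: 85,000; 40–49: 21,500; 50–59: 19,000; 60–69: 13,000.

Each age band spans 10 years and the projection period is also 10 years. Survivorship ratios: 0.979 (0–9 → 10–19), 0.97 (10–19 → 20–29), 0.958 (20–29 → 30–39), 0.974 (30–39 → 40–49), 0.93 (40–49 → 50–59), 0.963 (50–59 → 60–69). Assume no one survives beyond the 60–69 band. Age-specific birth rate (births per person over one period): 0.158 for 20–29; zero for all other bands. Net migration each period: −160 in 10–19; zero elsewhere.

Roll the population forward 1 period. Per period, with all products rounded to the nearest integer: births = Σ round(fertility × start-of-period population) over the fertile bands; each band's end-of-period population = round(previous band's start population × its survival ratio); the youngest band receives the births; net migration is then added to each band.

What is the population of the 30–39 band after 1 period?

59396

— Period 1 —
Births: 62000 * 0.158 = 9796
10–19: 45000 * 0.979 = 44055
20–29: 19500 * 0.97 = 18915
30–39: 62000 * 0.958 = 59396
40–49: 85000 * 0.974 = 82790
50–59: 21500 * 0.93 = 19995
60–69: 19000 * 0.963 = 18297
Net migration: 10–19 − 160 → 43895
Giving 9796 / 43895 / 18915 / 59396 / 82790 / 19995 / 18297.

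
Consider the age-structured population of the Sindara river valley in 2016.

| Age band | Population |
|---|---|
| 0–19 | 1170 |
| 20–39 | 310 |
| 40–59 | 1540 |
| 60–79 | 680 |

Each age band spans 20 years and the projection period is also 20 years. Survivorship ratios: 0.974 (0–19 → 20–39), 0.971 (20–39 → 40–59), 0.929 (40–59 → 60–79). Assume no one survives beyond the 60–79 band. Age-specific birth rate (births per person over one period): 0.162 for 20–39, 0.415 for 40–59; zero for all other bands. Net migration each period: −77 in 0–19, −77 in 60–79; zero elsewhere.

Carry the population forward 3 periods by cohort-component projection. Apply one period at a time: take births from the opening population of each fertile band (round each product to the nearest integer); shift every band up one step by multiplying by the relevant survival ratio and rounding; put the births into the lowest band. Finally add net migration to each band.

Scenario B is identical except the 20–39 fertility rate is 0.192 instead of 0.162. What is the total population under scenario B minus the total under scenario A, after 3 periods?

61

Period 1.
Births: 310 × 0.162 = 50, 1540 × 0.415 = 639 ⇒ total 689
20–39: 1170 × 0.974 = 1140
40–59: 310 × 0.971 = 301
60–79: 1540 × 0.929 = 1431
Net migration: 0–19 − 77 → 612; 60–79 − 77 → 1354
End of period: [612, 1140, 301, 1354]
Period 2.
Births: 1140 × 0.162 = 185, 301 × 0.415 = 125 ⇒ total 310
20–39: 612 × 0.974 = 596
40–59: 1140 × 0.971 = 1107
60–79: 301 × 0.929 = 280
Net migration: 0–19 − 77 → 233; 60–79 − 77 → 203
End of period: [233, 596, 1107, 203]
Period 3.
Births: 596 × 0.162 = 97, 1107 × 0.415 = 459 ⇒ total 556
20–39: 233 × 0.974 = 227
40–59: 596 × 0.971 = 579
60–79: 1107 × 0.929 = 1028
Net migration: 0–19 − 77 → 479; 60–79 − 77 → 951
End of period: [479, 227, 579, 951]
Scenario A total after 3 periods: 2236
Scenario B projection —
Period 1.
Births: 310 × 0.192 = 60, 1540 × 0.415 = 639 ⇒ total 699
20–39: 1170 × 0.974 = 1140
40–59: 310 × 0.971 = 301
60–79: 1540 × 0.929 = 1431
Net migration: 0–19 − 77 → 622; 60–79 − 77 → 1354
End of period: [622, 1140, 301, 1354]
Period 2.
Births: 1140 × 0.192 = 219, 301 × 0.415 = 125 ⇒ total 344
20–39: 622 × 0.974 = 606
40–59: 1140 × 0.971 = 1107
60–79: 301 × 0.929 = 280
Net migration: 0–19 − 77 → 267; 60–79 − 77 → 203
End of period: [267, 606, 1107, 203]
Period 3.
Births: 606 × 0.192 = 116, 1107 × 0.415 = 459 ⇒ total 575
20–39: 267 × 0.974 = 260
40–59: 606 × 0.971 = 588
60–79: 1107 × 0.929 = 1028
Net migration: 0–19 − 77 → 498; 60–79 − 77 → 951
End of period: [498, 260, 588, 951]
Scenario B total after 3 periods: 2297
Difference B − A = 2297 − 2236 = 61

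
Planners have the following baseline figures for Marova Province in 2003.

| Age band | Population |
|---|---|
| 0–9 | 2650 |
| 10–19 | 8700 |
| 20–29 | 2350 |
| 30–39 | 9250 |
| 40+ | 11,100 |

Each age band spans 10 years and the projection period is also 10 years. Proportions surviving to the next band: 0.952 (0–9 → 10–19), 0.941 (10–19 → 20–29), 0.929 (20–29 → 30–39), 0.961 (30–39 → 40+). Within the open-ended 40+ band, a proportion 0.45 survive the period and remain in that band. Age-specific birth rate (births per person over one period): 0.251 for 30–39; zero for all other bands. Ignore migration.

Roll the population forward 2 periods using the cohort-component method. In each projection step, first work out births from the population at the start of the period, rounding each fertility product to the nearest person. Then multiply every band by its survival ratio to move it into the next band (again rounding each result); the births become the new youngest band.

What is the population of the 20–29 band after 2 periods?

2374

(Bands numbered youngest = 1 to oldest = 5.)
Period 1:
Births: 9250 × 0.251 = 2322
Band 2: 2650 × 0.952 = 2523
Band 3: 8700 × 0.941 = 8187
Band 4: 2350 × 0.929 = 2183
Band 5: 9250 × 0.961 + 11100 × 0.45 = 8889 + 4995 = 13884
→ [2322, 2523, 8187, 2183, 13884]
Period 2:
Births: 2183 × 0.251 = 548
Band 2: 2322 × 0.952 = 2211
Band 3: 2523 × 0.941 = 2374
Band 4: 8187 × 0.929 = 7606
Band 5: 2183 × 0.961 + 13884 × 0.45 = 2098 + 6248 = 8346
→ [548, 2211, 2374, 7606, 8346]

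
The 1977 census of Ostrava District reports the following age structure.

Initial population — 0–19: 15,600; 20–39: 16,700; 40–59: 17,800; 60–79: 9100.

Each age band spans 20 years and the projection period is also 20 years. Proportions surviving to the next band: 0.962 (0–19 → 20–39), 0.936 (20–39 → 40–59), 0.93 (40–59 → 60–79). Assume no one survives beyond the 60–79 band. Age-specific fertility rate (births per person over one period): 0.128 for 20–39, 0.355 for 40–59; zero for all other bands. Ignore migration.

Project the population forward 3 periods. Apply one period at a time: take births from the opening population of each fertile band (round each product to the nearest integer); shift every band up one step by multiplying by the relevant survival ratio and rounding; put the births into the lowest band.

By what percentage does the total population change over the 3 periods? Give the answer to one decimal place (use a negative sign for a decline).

-42.7

Numbering the groups 1..4 from youngest to oldest:
— Period 1 —
Births: 16700 * 0.128 = 2138, 17800 * 0.355 = 6319 — total 8457
Group 2: 15600 * 0.962 = 15007
Group 3: 16700 * 0.936 = 15631
Group 4: 17800 * 0.93 = 16554
→ [8457, 15007, 15631, 16554]
— Period 2 —
Births: 15007 * 0.128 = 1921, 15631 * 0.355 = 5549 — total 7470
Group 2: 8457 * 0.962 = 8136
Group 3: 15007 * 0.936 = 14047
Group 4: 15631 * 0.93 = 14537
→ [7470, 8136, 14047, 14537]
— Period 3 —
Births: 8136 * 0.128 = 1041, 14047 * 0.355 = 4987 — total 6028
Group 2: 7470 * 0.962 = 7186
Group 3: 8136 * 0.936 = 7615
Group 4: 14047 * 0.93 = 13064
→ [6028, 7186, 7615, 13064]
Total: 59200 → 33893; change = -25307; percentage change = -42.7%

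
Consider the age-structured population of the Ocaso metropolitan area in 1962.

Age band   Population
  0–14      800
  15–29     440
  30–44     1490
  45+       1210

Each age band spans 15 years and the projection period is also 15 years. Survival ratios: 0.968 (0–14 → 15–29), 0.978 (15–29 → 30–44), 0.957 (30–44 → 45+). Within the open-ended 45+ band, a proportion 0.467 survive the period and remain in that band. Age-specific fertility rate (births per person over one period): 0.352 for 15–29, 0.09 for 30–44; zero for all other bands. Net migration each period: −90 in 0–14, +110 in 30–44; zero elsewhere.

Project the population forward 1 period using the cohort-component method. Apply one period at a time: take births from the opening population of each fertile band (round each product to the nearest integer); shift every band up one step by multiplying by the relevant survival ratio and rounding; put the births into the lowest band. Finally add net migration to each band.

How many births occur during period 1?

Period 1.
Births: 440 × 0.352 = 155 ; 1490 × 0.09 = 134 — total 289
15–29: 800 × 0.968 = 774
30–44: 440 × 0.978 = 430
45+: 1490 × 0.957 + 1210 × 0.467 = 1426 + 565 = 1991
Net migration: 0–14 − 90 → 199; 30–44 + 110 → 540
Population now: 0–14=199, 15–29=774, 30–44=540, 45+=1991

289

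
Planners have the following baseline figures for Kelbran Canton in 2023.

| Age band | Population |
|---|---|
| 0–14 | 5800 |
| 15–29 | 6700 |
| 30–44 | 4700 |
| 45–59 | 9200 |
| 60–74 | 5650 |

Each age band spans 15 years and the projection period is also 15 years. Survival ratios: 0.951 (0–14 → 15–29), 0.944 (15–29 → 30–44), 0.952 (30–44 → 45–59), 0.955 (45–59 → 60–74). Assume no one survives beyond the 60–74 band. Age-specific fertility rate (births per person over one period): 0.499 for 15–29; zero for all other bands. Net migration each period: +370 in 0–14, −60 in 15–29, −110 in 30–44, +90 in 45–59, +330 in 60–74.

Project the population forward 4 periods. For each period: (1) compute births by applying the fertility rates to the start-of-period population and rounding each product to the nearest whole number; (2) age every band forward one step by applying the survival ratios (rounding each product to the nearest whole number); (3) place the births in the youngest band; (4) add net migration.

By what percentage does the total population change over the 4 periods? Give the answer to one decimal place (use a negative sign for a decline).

(Bands numbered youngest = 1 to oldest = 5.)
After projecting period 1:
Births: 6700 * 0.499 = 3343
Band 2: 5800 * 0.951 = 5516
Band 3: 6700 * 0.944 = 6325
Band 4: 4700 * 0.952 = 4474
Band 5: 9200 * 0.955 = 8786
Net migration: Band 1 + 370 → 3713; Band 2 − 60 → 5456; Band 3 − 110 → 6215; Band 4 + 90 → 4564; Band 5 + 330 → 9116
Giving 3713 / 5456 / 6215 / 4564 / 9116.
After projecting period 2:
Births: 5456 * 0.499 = 2723
Band 2: 3713 * 0.951 = 3531
Band 3: 5456 * 0.944 = 5150
Band 4: 6215 * 0.952 = 5917
Band 5: 4564 * 0.955 = 4359
Net migration: Band 1 + 370 → 3093; Band 2 − 60 → 3471; Band 3 − 110 → 5040; Band 4 + 90 → 6007; Band 5 + 330 → 4689
Giving 3093 / 3471 / 5040 / 6007 / 4689.
After projecting period 3:
Births: 3471 * 0.499 = 1732
Band 2: 3093 * 0.951 = 2941
Band 3: 3471 * 0.944 = 3277
Band 4: 5040 * 0.952 = 4798
Band 5: 6007 * 0.955 = 5737
Net migration: Band 1 + 370 → 2102; Band 2 − 60 → 2881; Band 3 − 110 → 3167; Band 4 + 90 → 4888; Band 5 + 330 → 6067
Giving 2102 / 2881 / 3167 / 4888 / 6067.
After projecting period 4:
Births: 2881 * 0.499 = 1438
Band 2: 2102 * 0.951 = 1999
Band 3: 2881 * 0.944 = 2720
Band 4: 3167 * 0.952 = 3015
Band 5: 4888 * 0.955 = 4668
Net migration: Band 1 + 370 → 1808; Band 2 − 60 → 1939; Band 3 − 110 → 2610; Band 4 + 90 → 3105; Band 5 + 330 → 4998
Giving 1808 / 1939 / 2610 / 3105 / 4998.
Total: 32050 → 14460; change = -17590; percentage change = -54.9%

-54.9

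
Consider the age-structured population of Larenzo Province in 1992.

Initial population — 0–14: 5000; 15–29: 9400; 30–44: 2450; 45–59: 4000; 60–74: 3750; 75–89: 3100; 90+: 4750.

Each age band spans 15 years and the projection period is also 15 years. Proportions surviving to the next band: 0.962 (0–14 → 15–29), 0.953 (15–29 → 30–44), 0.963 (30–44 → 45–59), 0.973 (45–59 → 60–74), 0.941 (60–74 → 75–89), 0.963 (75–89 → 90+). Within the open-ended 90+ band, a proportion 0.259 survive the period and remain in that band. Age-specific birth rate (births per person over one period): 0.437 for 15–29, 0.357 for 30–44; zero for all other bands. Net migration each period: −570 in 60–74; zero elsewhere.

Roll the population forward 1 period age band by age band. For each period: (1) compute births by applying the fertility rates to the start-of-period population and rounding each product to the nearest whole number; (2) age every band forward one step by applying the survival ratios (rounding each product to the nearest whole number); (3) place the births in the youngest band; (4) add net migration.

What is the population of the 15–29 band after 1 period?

4810

[period 1]
Births: 9400 × 0.437 = 4108, 2450 × 0.357 = 875 — total 4983
15–29: 5000 × 0.962 = 4810
30–44: 9400 × 0.953 = 8958
45–59: 2450 × 0.963 = 2359
60–74: 4000 × 0.973 = 3892
75–89: 3750 × 0.941 = 3529
90+: 3100 × 0.963 + 4750 × 0.259 = 2985 + 1230 = 4215
Net migration: 60–74 − 570 → 3322
End of period: [4983, 4810, 8958, 2359, 3322, 3529, 4215]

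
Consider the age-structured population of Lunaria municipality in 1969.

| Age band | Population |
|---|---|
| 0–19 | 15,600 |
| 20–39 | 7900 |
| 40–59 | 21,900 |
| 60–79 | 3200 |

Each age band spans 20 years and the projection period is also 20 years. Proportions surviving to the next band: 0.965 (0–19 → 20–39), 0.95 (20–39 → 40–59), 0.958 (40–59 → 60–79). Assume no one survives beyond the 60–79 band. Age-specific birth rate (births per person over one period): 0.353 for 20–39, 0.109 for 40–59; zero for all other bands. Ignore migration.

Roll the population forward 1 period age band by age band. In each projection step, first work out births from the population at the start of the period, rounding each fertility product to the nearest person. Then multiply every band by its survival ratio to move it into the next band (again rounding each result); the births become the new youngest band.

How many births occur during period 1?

5176

Let group 1 be 0–19 through group 4 = 60–79.
After projecting period 1:
Births: 7900 × 0.353 = 2789 ; 21900 × 0.109 = 2387 — total 5176
Group 2: 15600 × 0.965 = 15054
Group 3: 7900 × 0.95 = 7505
Group 4: 21900 × 0.958 = 20980
End of period: [5176, 15054, 7505, 20980]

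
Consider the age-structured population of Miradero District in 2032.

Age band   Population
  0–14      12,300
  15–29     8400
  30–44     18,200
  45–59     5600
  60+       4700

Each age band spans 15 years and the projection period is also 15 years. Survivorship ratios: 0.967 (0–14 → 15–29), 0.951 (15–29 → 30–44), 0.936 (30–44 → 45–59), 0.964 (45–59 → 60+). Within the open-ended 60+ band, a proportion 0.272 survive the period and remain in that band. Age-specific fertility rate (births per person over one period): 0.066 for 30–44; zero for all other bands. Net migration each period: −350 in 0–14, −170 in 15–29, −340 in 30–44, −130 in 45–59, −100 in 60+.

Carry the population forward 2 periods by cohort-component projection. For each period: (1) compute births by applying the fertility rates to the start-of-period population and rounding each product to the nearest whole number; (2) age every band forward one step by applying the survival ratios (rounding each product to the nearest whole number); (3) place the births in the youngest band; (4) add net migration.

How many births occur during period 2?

Call the bands 1 to 5, youngest first.
— Period 1 —
Births: 18200 × 0.066 = 1201
Band 2: 12300 × 0.967 = 11894
Band 3: 8400 × 0.951 = 7988
Band 4: 18200 × 0.936 = 17035
Band 5: 5600 × 0.964 + 4700 × 0.272 = 5398 + 1278 = 6676
Net migration: Band 1 − 350 → 851; Band 2 − 170 → 11724; Band 3 − 340 → 7648; Band 4 − 130 → 16905; Band 5 − 100 → 6576
→ [851, 11724, 7648, 16905, 6576]
— Period 2 —
Births: 7648 × 0.066 = 505
Band 2: 851 × 0.967 = 823
Band 3: 11724 × 0.951 = 11150
Band 4: 7648 × 0.936 = 7159
Band 5: 16905 × 0.964 + 6576 × 0.272 = 16296 + 1789 = 18085
Net migration: Band 1 − 350 → 155; Band 2 − 170 → 653; Band 3 − 340 → 10810; Band 4 − 130 → 7029; Band 5 − 100 → 17985
→ [155, 653, 10810, 7029, 17985]

505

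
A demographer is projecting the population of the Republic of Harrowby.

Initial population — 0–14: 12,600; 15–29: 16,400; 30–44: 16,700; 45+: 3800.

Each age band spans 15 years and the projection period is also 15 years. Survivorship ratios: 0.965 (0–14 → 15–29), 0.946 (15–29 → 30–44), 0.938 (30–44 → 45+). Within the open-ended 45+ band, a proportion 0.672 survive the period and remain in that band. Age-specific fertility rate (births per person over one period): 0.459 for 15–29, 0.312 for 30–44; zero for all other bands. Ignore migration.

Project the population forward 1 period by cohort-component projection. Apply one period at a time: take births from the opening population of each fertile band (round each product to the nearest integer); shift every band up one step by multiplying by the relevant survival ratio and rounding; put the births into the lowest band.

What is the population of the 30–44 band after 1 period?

15514

Period 1:
Births: 16400 * 0.459 = 7528 ; 16700 * 0.312 = 5210 → 12738
15–29: 12600 * 0.965 = 12159
30–44: 16400 * 0.946 = 15514
45+: 16700 * 0.938 + 3800 * 0.672 = 15665 + 2554 = 18219
Population now: 0–14=12738, 15–29=12159, 30–44=15514, 45+=18219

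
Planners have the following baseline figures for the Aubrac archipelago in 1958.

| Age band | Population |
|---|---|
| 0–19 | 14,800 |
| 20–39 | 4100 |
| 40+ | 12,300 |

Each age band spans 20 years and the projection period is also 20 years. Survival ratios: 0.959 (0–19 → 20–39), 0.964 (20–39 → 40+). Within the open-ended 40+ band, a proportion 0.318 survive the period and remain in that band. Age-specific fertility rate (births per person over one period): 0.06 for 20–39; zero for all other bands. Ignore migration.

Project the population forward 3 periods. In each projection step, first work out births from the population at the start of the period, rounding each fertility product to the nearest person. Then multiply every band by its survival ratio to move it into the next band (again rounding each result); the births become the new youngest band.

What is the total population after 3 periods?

6205

— Period 1 —
Births: 4100 * 0.06 = 246
20–39: 14800 * 0.959 = 14193
40+: 4100 * 0.964 + 12300 * 0.318 = 3952 + 3911 = 7863
End of period: [246, 14193, 7863]
— Period 2 —
Births: 14193 * 0.06 = 852
20–39: 246 * 0.959 = 236
40+: 14193 * 0.964 + 7863 * 0.318 = 13682 + 2500 = 16182
End of period: [852, 236, 16182]
— Period 3 —
Births: 236 * 0.06 = 14
20–39: 852 * 0.959 = 817
40+: 236 * 0.964 + 16182 * 0.318 = 228 + 5146 = 5374
End of period: [14, 817, 5374]
Total after period 3: 14 + 817 + 5374 = 6205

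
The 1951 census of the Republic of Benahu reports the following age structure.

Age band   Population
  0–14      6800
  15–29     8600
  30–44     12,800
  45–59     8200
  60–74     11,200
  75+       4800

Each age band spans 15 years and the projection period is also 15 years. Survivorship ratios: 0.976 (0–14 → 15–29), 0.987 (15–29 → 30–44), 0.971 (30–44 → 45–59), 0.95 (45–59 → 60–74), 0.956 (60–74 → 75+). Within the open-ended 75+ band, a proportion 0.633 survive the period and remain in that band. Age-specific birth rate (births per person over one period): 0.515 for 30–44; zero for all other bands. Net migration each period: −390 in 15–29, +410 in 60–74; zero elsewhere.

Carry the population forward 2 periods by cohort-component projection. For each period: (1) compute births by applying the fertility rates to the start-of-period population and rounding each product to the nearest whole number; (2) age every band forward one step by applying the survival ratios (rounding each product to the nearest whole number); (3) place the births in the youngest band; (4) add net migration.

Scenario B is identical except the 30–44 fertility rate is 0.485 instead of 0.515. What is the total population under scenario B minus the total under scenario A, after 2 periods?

-629

(Groups numbered youngest = 1 to oldest = 6.)
— Period 1 —
Births: 12800 * 0.515 = 6592
Group 2: 6800 * 0.976 = 6637
Group 3: 8600 * 0.987 = 8488
Group 4: 12800 * 0.971 = 12429
Group 5: 8200 * 0.95 = 7790
Group 6: 11200 * 0.956 + 4800 * 0.633 = 10707 + 3038 = 13745
Net migration: Group 2 − 390 → 6247; Group 5 + 410 → 8200
Population now: 0–14=6592, 15–29=6247, 30–44=8488, 45–59=12429, 60–74=8200, 75+=13745
— Period 2 —
Births: 8488 * 0.515 = 4371
Group 2: 6592 * 0.976 = 6434
Group 3: 6247 * 0.987 = 6166
Group 4: 8488 * 0.971 = 8242
Group 5: 12429 * 0.95 = 11808
Group 6: 8200 * 0.956 + 13745 * 0.633 = 7839 + 8701 = 16540
Net migration: Group 2 − 390 → 6044; Group 5 + 410 → 12218
Population now: 0–14=4371, 15–29=6044, 30–44=6166, 45–59=8242, 60–74=12218, 75+=16540
Scenario A total after 2 periods: 53581
Scenario B projection —
— Period 1 —
Births: 12800 * 0.485 = 6208
Group 2: 6800 * 0.976 = 6637
Group 3: 8600 * 0.987 = 8488
Group 4: 12800 * 0.971 = 12429
Group 5: 8200 * 0.95 = 7790
Group 6: 11200 * 0.956 + 4800 * 0.633 = 10707 + 3038 = 13745
Net migration: Group 2 − 390 → 6247; Group 5 + 410 → 8200
Population now: 0–14=6208, 15–29=6247, 30–44=8488, 45–59=12429, 60–74=8200, 75+=13745
— Period 2 —
Births: 8488 * 0.485 = 4117
Group 2: 6208 * 0.976 = 6059
Group 3: 6247 * 0.987 = 6166
Group 4: 8488 * 0.971 = 8242
Group 5: 12429 * 0.95 = 11808
Group 6: 8200 * 0.956 + 13745 * 0.633 = 7839 + 8701 = 16540
Net migration: Group 2 − 390 → 5669; Group 5 + 410 → 12218
Population now: 0–14=4117, 15–29=5669, 30–44=6166, 45–59=8242, 60–74=12218, 75+=16540
Scenario B total after 2 periods: 52952
Difference B − A = 52952 − 53581 = -629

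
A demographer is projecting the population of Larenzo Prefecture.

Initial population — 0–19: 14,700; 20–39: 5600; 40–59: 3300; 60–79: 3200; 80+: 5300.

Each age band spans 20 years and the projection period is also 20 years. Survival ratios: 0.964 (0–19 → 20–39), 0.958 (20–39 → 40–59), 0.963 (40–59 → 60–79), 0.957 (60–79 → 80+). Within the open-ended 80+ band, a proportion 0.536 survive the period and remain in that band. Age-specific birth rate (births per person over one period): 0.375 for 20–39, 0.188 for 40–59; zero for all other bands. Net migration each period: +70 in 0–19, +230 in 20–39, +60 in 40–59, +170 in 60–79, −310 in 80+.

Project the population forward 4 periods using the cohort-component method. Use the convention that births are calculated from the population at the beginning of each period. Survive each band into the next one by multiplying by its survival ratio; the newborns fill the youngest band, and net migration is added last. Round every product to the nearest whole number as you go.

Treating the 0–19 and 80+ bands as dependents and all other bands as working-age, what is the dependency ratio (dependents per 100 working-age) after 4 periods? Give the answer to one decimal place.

(Bands numbered youngest = 1 to oldest = 5.)
— Period 1 —
Births: 5600 * 0.375 = 2100  |  3300 * 0.188 = 620 → 2720
Band 2: 14700 * 0.964 = 14171
Band 3: 5600 * 0.958 = 5365
Band 4: 3300 * 0.963 = 3178
Band 5: 3200 * 0.957 + 5300 * 0.536 = 3062 + 2841 = 5903
Net migration: Band 1 + 70 → 2790; Band 2 + 230 → 14401; Band 3 + 60 → 5425; Band 4 + 170 → 3348; Band 5 − 310 → 5593
Giving 2790 / 14401 / 5425 / 3348 / 5593.
— Period 2 —
Births: 14401 * 0.375 = 5400  |  5425 * 0.188 = 1020 → 6420
Band 2: 2790 * 0.964 = 2690
Band 3: 14401 * 0.958 = 13796
Band 4: 5425 * 0.963 = 5224
Band 5: 3348 * 0.957 + 5593 * 0.536 = 3204 + 2998 = 6202
Net migration: Band 1 + 70 → 6490; Band 2 + 230 → 2920; Band 3 + 60 → 13856; Band 4 + 170 → 5394; Band 5 − 310 → 5892
Giving 6490 / 2920 / 13856 / 5394 / 5892.
— Period 3 —
Births: 2920 * 0.375 = 1095  |  13856 * 0.188 = 2605 → 3700
Band 2: 6490 * 0.964 = 6256
Band 3: 2920 * 0.958 = 2797
Band 4: 13856 * 0.963 = 13343
Band 5: 5394 * 0.957 + 5892 * 0.536 = 5162 + 3158 = 8320
Net migration: Band 1 + 70 → 3770; Band 2 + 230 → 6486; Band 3 + 60 → 2857; Band 4 + 170 → 13513; Band 5 − 310 → 8010
Giving 3770 / 6486 / 2857 / 13513 / 8010.
— Period 4 —
Births: 6486 * 0.375 = 2432  |  2857 * 0.188 = 537 → 2969
Band 2: 3770 * 0.964 = 3634
Band 3: 6486 * 0.958 = 6214
Band 4: 2857 * 0.963 = 2751
Band 5: 13513 * 0.957 + 8010 * 0.536 = 12932 + 4293 = 17225
Net migration: Band 1 + 70 → 3039; Band 2 + 230 → 3864; Band 3 + 60 → 6274; Band 4 + 170 → 2921; Band 5 − 310 → 16915
Giving 3039 / 3864 / 6274 / 2921 / 16915.
Dependents (band 0–19 + band 80+) = 3039 + 16915 = 19954; working-age = 13059; ratio = 19954/13059 × 100 = 152.8

152.8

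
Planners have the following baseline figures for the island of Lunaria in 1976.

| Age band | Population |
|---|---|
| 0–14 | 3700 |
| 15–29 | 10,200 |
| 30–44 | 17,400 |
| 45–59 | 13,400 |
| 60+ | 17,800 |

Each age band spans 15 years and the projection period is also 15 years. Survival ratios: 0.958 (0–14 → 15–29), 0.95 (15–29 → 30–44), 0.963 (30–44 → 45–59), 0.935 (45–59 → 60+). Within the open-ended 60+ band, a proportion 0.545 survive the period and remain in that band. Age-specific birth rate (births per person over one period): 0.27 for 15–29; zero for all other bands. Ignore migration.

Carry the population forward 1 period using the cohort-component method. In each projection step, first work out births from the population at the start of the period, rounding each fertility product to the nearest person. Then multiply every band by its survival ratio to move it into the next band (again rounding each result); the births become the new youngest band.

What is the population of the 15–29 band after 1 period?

After projecting period 1:
Births: 10200 × 0.27 = 2754
15–29: 3700 × 0.958 = 3545
30–44: 10200 × 0.95 = 9690
45–59: 17400 × 0.963 = 16756
60+: 13400 × 0.935 + 17800 × 0.545 = 12529 + 9701 = 22230
→ [2754, 3545, 9690, 16756, 22230]

3545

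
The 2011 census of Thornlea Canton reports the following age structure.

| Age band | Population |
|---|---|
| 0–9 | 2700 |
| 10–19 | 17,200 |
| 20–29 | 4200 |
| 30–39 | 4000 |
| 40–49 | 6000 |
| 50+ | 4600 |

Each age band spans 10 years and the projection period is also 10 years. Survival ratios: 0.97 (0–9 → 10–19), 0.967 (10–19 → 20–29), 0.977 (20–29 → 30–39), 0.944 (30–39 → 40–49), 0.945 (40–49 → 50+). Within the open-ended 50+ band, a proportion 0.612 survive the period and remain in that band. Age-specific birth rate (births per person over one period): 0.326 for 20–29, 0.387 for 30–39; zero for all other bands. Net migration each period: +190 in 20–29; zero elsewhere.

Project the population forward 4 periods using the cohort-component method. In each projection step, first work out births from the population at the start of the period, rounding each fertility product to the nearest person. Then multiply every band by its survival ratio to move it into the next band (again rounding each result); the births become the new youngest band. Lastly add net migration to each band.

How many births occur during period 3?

[period 1]
Births: 4200 × 0.326 = 1369, 4000 × 0.387 = 1548 — total 2917
10–19: 2700 × 0.97 = 2619
20–29: 17200 × 0.967 = 16632
30–39: 4200 × 0.977 = 4103
40–49: 4000 × 0.944 = 3776
50+: 6000 × 0.945 + 4600 × 0.612 = 5670 + 2815 = 8485
Net migration: 20–29 + 190 → 16822
→ [2917, 2619, 16822, 4103, 3776, 8485]
[period 2]
Births: 16822 × 0.326 = 5484, 4103 × 0.387 = 1588 — total 7072
10–19: 2917 × 0.97 = 2829
20–29: 2619 × 0.967 = 2533
30–39: 16822 × 0.977 = 16435
40–49: 4103 × 0.944 = 3873
50+: 3776 × 0.945 + 8485 × 0.612 = 3568 + 5193 = 8761
Net migration: 20–29 + 190 → 2723
→ [7072, 2829, 2723, 16435, 3873, 8761]
[period 3]
Births: 2723 × 0.326 = 888, 16435 × 0.387 = 6360 — total 7248
10–19: 7072 × 0.97 = 6860
20–29: 2829 × 0.967 = 2736
30–39: 2723 × 0.977 = 2660
40–49: 16435 × 0.944 = 15515
50+: 3873 × 0.945 + 8761 × 0.612 = 3660 + 5362 = 9022
Net migration: 20–29 + 190 → 2926
→ [7248, 6860, 2926, 2660, 15515, 9022]

7248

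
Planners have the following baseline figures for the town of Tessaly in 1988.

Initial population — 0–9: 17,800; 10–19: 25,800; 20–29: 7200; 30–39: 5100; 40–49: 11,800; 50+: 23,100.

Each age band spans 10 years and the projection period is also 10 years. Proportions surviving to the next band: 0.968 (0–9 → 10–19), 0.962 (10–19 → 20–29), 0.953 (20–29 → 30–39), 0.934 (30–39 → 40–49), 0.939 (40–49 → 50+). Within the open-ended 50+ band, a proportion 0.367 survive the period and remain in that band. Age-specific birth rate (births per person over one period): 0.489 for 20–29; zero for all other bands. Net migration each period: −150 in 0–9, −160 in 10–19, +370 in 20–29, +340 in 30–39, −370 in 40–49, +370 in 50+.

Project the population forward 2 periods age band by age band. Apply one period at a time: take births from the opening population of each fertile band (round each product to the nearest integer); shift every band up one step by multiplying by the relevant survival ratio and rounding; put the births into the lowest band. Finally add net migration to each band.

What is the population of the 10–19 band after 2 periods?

3103

Numbering the bands 1..6 from youngest to oldest:
After projecting period 1:
Births: 7200 × 0.489 = 3521
Band 2: 17800 × 0.968 = 17230
Band 3: 25800 × 0.962 = 24820
Band 4: 7200 × 0.953 = 6862
Band 5: 5100 × 0.934 = 4763
Band 6: 11800 × 0.939 + 23100 × 0.367 = 11080 + 8478 = 19558
Net migration: Band 1 − 150 → 3371; Band 2 − 160 → 17070; Band 3 + 370 → 25190; Band 4 + 340 → 7202; Band 5 − 370 → 4393; Band 6 + 370 → 19928
→ [3371, 17070, 25190, 7202, 4393, 19928]
After projecting period 2:
Births: 25190 × 0.489 = 12318
Band 2: 3371 × 0.968 = 3263
Band 3: 17070 × 0.962 = 16421
Band 4: 25190 × 0.953 = 24006
Band 5: 7202 × 0.934 = 6727
Band 6: 4393 × 0.939 + 19928 × 0.367 = 4125 + 7314 = 11439
Net migration: Band 1 − 150 → 12168; Band 2 − 160 → 3103; Band 3 + 370 → 16791; Band 4 + 340 → 24346; Band 5 − 370 → 6357; Band 6 + 370 → 11809
→ [12168, 3103, 16791, 24346, 6357, 11809]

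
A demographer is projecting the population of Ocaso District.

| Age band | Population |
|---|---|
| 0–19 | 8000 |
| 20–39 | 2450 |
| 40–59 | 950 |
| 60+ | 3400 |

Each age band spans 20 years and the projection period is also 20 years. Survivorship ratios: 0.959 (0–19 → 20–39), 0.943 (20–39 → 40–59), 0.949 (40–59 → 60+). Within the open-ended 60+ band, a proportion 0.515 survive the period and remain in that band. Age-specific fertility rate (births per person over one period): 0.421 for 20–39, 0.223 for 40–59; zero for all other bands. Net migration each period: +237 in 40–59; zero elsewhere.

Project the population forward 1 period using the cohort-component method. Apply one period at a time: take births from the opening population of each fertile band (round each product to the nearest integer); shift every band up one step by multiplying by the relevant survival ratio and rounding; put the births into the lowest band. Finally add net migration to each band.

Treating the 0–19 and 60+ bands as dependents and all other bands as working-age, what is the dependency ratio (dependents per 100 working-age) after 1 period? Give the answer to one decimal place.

Period 1.
Births: 2450 × 0.421 = 1031  |  950 × 0.223 = 212 — total 1243
20–39: 8000 × 0.959 = 7672
40–59: 2450 × 0.943 = 2310
60+: 950 × 0.949 + 3400 × 0.515 = 902 + 1751 = 2653
Net migration: 40–59 + 237 → 2547
Giving 1243 / 7672 / 2547 / 2653.
Dependents (band 0–19 + band 60+) = 1243 + 2653 = 3896; working-age = 10219; ratio = 3896/10219 × 100 = 38.1

38.1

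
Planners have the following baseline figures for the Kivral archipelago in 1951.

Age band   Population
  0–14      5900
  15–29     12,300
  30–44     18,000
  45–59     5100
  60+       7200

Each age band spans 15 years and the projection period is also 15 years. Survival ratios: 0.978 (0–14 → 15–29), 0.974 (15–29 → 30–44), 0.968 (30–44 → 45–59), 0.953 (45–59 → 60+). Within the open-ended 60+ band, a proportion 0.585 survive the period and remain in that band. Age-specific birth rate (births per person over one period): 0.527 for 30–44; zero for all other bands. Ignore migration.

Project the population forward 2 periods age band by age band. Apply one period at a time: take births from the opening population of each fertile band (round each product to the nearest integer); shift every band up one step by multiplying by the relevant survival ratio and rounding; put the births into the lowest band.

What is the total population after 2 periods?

54719

(Groups numbered youngest = 1 to oldest = 5.)
— Period 1 —
Births: 18000 × 0.527 = 9486
Group 2: 5900 × 0.978 = 5770
Group 3: 12300 × 0.974 = 11980
Group 4: 18000 × 0.968 = 17424
Group 5: 5100 × 0.953 + 7200 × 0.585 = 4860 + 4212 = 9072
Population now: 0–14=9486, 15–29=5770, 30–44=11980, 45–59=17424, 60+=9072
— Period 2 —
Births: 11980 × 0.527 = 6313
Group 2: 9486 × 0.978 = 9277
Group 3: 5770 × 0.974 = 5620
Group 4: 11980 × 0.968 = 11597
Group 5: 17424 × 0.953 + 9072 × 0.585 = 16605 + 5307 = 21912
Population now: 0–14=6313, 15–29=9277, 30–44=5620, 45–59=11597, 60+=21912
Total after period 2: 6313 + 9277 + 5620 + 11597 + 21912 = 54719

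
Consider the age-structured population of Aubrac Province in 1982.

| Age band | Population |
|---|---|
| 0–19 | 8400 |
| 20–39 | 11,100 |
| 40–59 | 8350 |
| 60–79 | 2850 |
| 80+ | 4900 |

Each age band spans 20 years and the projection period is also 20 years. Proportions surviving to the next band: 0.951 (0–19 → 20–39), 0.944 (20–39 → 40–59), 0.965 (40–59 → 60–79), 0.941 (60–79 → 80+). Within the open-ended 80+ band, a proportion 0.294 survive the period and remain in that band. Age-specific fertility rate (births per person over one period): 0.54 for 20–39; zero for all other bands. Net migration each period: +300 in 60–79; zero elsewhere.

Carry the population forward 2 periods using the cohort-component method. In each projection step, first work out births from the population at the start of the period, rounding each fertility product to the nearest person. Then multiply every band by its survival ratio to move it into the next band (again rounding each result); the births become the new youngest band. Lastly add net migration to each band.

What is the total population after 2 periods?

37043

— Period 1 —
Births: 11100 × 0.54 = 5994
20–39: 8400 × 0.951 = 7988
40–59: 11100 × 0.944 = 10478
60–79: 8350 × 0.965 = 8058
80+: 2850 × 0.941 + 4900 × 0.294 = 2682 + 1441 = 4123
Net migration: 60–79 + 300 → 8358
End of period: [5994, 7988, 10478, 8358, 4123]
— Period 2 —
Births: 7988 × 0.54 = 4314
20–39: 5994 × 0.951 = 5700
40–59: 7988 × 0.944 = 7541
60–79: 10478 × 0.965 = 10111
80+: 8358 × 0.941 + 4123 × 0.294 = 7865 + 1212 = 9077
Net migration: 60–79 + 300 → 10411
End of period: [4314, 5700, 7541, 10411, 9077]
Total after period 2: 4314 + 5700 + 7541 + 10411 + 9077 = 37043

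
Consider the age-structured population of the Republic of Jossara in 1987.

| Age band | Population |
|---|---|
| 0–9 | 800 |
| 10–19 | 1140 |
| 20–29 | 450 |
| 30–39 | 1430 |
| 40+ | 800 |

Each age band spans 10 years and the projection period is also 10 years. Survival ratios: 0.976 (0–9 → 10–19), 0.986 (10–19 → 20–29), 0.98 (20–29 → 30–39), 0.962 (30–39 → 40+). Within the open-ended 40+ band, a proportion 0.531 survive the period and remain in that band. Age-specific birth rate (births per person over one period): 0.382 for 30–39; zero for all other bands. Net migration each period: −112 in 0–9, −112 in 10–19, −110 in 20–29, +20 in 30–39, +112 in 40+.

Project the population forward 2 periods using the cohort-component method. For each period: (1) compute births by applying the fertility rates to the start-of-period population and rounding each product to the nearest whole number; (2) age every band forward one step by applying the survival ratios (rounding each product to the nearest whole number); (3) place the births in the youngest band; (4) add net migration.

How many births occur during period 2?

(Bands numbered youngest = 1 to oldest = 5.)
— Period 1 —
Births: 1430 × 0.382 = 546
Band 2: 800 × 0.976 = 781
Band 3: 1140 × 0.986 = 1124
Band 4: 450 × 0.98 = 441
Band 5: 1430 × 0.962 + 800 × 0.531 = 1376 + 425 = 1801
Net migration: Band 1 − 112 → 434; Band 2 − 112 → 669; Band 3 − 110 → 1014; Band 4 + 20 → 461; Band 5 + 112 → 1913
→ [434, 669, 1014, 461, 1913]
— Period 2 —
Births: 461 × 0.382 = 176
Band 2: 434 × 0.976 = 424
Band 3: 669 × 0.986 = 660
Band 4: 1014 × 0.98 = 994
Band 5: 461 × 0.962 + 1913 × 0.531 = 443 + 1016 = 1459
Net migration: Band 1 − 112 → 64; Band 2 − 112 → 312; Band 3 − 110 → 550; Band 4 + 20 → 1014; Band 5 + 112 → 1571
→ [64, 312, 550, 1014, 1571]

176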